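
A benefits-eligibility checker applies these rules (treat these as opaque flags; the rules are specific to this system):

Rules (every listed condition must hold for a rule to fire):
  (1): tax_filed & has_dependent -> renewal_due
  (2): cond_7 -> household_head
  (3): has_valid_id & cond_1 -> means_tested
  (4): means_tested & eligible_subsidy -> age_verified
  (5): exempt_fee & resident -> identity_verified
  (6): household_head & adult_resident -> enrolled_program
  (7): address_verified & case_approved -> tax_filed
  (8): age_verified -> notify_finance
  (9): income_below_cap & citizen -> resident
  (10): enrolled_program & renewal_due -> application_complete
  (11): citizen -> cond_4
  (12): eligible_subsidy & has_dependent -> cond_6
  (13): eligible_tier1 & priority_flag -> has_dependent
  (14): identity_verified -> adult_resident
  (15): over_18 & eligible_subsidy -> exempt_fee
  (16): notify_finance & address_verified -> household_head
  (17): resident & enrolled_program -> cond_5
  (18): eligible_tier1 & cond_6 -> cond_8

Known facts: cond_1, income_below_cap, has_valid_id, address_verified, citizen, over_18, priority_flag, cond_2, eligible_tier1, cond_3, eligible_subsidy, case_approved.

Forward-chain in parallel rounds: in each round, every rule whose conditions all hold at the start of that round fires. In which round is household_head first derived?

4

[1] (3) [has_valid_id & cond_1 -> means_tested]; (7) [address_verified & case_approved -> tax_filed]; (9) [income_below_cap & citizen -> resident]; (11) [citizen -> cond_4]; (13) [eligible_tier1 & priority_flag -> has_dependent]; (15) [over_18 & eligible_subsidy -> exempt_fee]. ⇒ new: means_tested, tax_filed, resident, cond_4, has_dependent, exempt_fee.
[2] (1) [tax_filed & has_dependent -> renewal_due]; (4) [means_tested & eligible_subsidy -> age_verified]; (5) [exempt_fee & resident -> identity_verified]; (12) [eligible_subsidy & has_dependent -> cond_6]. ⇒ new: renewal_due, age_verified, identity_verified, cond_6.
[3] (8) [age_verified -> notify_finance]; (14) [identity_verified -> adult_resident]; (18) [eligible_tier1 & cond_6 -> cond_8]. ⇒ new: notify_finance, adult_resident, cond_8.
[4] (16) [notify_finance & address_verified -> household_head]. ⇒ new: household_head.
household_head first appears in round 4.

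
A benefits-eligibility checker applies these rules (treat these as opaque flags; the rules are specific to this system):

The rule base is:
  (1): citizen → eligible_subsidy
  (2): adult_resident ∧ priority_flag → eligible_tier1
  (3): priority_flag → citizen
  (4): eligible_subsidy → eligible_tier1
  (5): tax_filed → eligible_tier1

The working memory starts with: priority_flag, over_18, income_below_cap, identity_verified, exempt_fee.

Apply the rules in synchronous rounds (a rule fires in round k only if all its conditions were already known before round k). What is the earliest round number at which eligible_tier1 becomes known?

3

Round 1: (3) [priority_flag → citizen]. Adds citizen.
Round 2: (1) [citizen → eligible_subsidy]. Adds eligible_subsidy.
Round 3: (4) [eligible_subsidy → eligible_tier1]. Adds eligible_tier1.
eligible_tier1 first appears in round 3.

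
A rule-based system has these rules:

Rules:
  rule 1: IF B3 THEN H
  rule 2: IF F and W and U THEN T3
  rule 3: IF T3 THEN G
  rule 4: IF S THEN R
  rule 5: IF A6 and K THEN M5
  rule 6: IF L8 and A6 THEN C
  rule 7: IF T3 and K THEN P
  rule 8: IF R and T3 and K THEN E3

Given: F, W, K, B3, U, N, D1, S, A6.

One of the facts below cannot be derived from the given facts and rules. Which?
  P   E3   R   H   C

C

[1] rule 1 [IF B3 THEN H]; rule 2 [IF F and W and U THEN T3]; rule 4 [IF S THEN R]; rule 5 [IF A6 and K THEN M5]. ⇒ new: H, T3, R, M5.
[2] rule 3 [IF T3 THEN G]; rule 7 [IF T3 and K THEN P]; rule 8 [IF R and T3 and K THEN E3]. ⇒ new: G, P, E3.
Derived: P (round 2), H (round 1), E3 (round 2), R (round 1). C never appears in any round.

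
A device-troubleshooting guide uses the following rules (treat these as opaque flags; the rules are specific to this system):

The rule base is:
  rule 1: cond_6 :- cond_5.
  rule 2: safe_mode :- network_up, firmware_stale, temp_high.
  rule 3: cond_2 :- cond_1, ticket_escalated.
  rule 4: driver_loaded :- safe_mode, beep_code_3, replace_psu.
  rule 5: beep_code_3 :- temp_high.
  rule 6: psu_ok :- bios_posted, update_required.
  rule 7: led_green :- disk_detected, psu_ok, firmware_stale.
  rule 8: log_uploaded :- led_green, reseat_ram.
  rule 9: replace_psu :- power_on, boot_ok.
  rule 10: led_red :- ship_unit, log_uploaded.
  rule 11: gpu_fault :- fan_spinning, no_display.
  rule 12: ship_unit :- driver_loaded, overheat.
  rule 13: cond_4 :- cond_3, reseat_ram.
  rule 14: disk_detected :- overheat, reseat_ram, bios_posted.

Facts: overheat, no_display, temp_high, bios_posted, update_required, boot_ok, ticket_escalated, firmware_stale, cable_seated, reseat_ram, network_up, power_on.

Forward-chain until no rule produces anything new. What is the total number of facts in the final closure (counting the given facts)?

Round 1 — rule 2, rule 5, rule 6, rule 9, rule 14, derive safe_mode, beep_code_3, psu_ok, replace_psu, disk_detected.
Round 2 — rule 4, rule 7, derive driver_loaded, led_green.
Round 3 — rule 8, rule 12, derive log_uploaded, ship_unit.
Round 4 — rule 10, derive led_red.
Closure: {beep_code_3, bios_posted, boot_ok, cable_seated, disk_detected, driver_loaded, firmware_stale, led_green, led_red, log_uploaded, network_up, no_display, overheat, power_on, psu_ok, replace_psu, reseat_ram, safe_mode, ship_unit, temp_high, ticket_escalated, update_required} — 22 facts.

22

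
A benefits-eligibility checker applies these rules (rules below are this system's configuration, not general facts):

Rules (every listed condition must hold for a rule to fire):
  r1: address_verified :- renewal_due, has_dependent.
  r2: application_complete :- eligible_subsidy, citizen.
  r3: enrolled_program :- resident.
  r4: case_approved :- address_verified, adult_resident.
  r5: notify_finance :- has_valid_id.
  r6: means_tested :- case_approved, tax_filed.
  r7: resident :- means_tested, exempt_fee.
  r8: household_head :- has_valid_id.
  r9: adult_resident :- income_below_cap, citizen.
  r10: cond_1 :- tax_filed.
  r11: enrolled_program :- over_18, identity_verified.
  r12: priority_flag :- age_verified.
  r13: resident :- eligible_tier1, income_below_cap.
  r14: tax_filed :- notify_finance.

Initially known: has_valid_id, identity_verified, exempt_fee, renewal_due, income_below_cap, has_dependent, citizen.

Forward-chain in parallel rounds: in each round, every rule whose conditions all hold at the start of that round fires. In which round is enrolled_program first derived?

5

[1] r1 [address_verified :- renewal_due, has_dependent.]; r5 [notify_finance :- has_valid_id.]; r8 [household_head :- has_valid_id.]; r9 [adult_resident :- income_below_cap, citizen.]. ⇒ new: address_verified, notify_finance, household_head, adult_resident.
[2] r4 [case_approved :- address_verified, adult_resident.]; r14 [tax_filed :- notify_finance.]. ⇒ new: case_approved, tax_filed.
[3] r6 [means_tested :- case_approved, tax_filed.]; r10 [cond_1 :- tax_filed.]. ⇒ new: means_tested, cond_1.
[4] r7 [resident :- means_tested, exempt_fee.]. ⇒ new: resident.
[5] r3 [enrolled_program :- resident.]. ⇒ new: enrolled_program.
enrolled_program first appears in round 5.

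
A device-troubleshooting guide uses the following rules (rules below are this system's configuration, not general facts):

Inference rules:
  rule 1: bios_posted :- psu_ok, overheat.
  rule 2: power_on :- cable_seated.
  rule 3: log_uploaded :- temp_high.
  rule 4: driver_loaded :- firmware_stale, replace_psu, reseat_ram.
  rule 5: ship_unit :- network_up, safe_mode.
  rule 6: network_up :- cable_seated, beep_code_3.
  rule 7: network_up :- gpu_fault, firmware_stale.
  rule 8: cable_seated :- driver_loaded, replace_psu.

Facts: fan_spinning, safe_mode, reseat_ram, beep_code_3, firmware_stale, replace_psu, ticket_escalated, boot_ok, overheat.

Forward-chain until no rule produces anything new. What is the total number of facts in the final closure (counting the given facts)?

[1] rule 4 [driver_loaded :- firmware_stale, replace_psu, reseat_ram.]. ⇒ new: driver_loaded.
[2] rule 8 [cable_seated :- driver_loaded, replace_psu.]. ⇒ new: cable_seated.
[3] rule 2 [power_on :- cable_seated.]; rule 6 [network_up :- cable_seated, beep_code_3.]. ⇒ new: power_on, network_up.
[4] rule 5 [ship_unit :- network_up, safe_mode.]. ⇒ new: ship_unit.
Closure: {beep_code_3, boot_ok, cable_seated, driver_loaded, fan_spinning, firmware_stale, network_up, overheat, power_on, replace_psu, reseat_ram, safe_mode, ship_unit, ticket_escalated} — 14 facts.

14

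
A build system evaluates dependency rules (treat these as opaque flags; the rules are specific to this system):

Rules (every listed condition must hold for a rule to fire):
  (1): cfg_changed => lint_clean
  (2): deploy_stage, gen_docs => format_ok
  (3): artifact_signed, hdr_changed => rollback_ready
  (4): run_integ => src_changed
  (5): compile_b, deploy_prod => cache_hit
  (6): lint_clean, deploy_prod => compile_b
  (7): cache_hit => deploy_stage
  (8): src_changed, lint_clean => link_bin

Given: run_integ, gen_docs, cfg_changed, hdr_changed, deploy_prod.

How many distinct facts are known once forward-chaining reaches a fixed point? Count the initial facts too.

12

Round 1: (1) [cfg_changed => lint_clean]; (4) [run_integ => src_changed]. New: lint_clean, src_changed.
Round 2: (6) [lint_clean, deploy_prod => compile_b]; (8) [src_changed, lint_clean => link_bin]. New: compile_b, link_bin.
Round 3: (5) [compile_b, deploy_prod => cache_hit]. New: cache_hit.
Round 4: (7) [cache_hit => deploy_stage]. New: deploy_stage.
Round 5: (2) [deploy_stage, gen_docs => format_ok]. New: format_ok.
Closure: {cache_hit, cfg_changed, compile_b, deploy_prod, deploy_stage, format_ok, gen_docs, hdr_changed, link_bin, lint_clean, run_integ, src_changed} — 12 facts.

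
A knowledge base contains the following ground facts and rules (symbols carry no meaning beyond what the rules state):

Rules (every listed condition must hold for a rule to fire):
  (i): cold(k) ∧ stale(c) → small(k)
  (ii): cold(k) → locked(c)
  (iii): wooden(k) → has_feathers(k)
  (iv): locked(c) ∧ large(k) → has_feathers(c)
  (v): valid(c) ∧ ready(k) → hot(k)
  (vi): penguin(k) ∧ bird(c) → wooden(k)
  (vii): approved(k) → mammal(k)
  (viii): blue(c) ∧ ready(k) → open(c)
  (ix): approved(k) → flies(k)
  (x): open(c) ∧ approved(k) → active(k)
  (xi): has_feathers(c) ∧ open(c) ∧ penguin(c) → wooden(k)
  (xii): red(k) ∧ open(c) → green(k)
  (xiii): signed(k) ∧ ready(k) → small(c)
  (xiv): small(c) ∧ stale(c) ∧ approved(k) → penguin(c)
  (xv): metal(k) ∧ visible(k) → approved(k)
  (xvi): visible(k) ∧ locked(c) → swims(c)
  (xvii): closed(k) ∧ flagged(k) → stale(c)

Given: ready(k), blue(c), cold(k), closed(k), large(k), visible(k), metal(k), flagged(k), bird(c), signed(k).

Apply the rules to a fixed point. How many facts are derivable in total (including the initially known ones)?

24

Round 1 fires (ii), (viii), (xiii), (xv), (xvii), giving locked(c), open(c), small(c), approved(k), stale(c).
Round 2 fires (i), (iv), (vii), (ix), (x), (xiv), (xvi), giving small(k), has_feathers(c), mammal(k), flies(k), active(k), penguin(c), swims(c).
Round 3 fires (xi), giving wooden(k).
Round 4 fires (iii), giving has_feathers(k).
Closure: {active(k), approved(k), bird(c), blue(c), closed(k), cold(k), flagged(k), flies(k), has_feathers(c), has_feathers(k), large(k), locked(c), mammal(k), metal(k), open(c), penguin(c), ready(k), signed(k), small(c), small(k), stale(c), swims(c), visible(k), wooden(k)} — 24 facts.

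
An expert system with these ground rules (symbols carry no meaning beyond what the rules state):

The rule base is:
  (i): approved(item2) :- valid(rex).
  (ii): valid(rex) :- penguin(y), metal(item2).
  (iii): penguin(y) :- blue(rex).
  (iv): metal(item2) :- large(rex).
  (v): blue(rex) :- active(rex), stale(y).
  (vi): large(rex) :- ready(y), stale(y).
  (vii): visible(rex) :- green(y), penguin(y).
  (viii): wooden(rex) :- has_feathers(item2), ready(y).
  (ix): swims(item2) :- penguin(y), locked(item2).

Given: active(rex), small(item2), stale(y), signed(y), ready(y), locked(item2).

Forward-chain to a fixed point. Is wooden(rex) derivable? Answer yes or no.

no

Round 1: (v) [blue(rex) :- active(rex), stale(y).]; (vi) [large(rex) :- ready(y), stale(y).]. New: blue(rex), large(rex).
Round 2: (iii) [penguin(y) :- blue(rex).]; (iv) [metal(item2) :- large(rex).]. New: penguin(y), metal(item2).
Round 3: (ii) [valid(rex) :- penguin(y), metal(item2).]; (ix) [swims(item2) :- penguin(y), locked(item2).]. New: valid(rex), swims(item2).
Round 4: (i) [approved(item2) :- valid(rex).]. New: approved(item2).
Fixed point reached. wooden(rex) is concluded only by (viii); (viii) needs has_feathers(item2) (never derived).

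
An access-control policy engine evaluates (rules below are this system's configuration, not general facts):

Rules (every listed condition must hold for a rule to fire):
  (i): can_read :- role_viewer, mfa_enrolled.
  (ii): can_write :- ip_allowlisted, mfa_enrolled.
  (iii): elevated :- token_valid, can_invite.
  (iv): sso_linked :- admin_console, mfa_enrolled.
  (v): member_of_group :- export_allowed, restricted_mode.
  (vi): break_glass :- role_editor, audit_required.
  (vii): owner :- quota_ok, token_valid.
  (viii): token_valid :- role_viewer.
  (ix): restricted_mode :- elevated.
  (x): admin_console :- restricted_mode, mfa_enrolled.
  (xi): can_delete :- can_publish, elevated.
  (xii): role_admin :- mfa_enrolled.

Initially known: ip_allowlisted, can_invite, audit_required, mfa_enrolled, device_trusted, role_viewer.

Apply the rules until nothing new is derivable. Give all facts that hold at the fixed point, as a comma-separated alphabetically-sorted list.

admin_console, audit_required, can_invite, can_read, can_write, device_trusted, elevated, ip_allowlisted, mfa_enrolled, restricted_mode, role_admin, role_viewer, sso_linked, token_valid

Round 1: (i) [can_read :- role_viewer, mfa_enrolled.]; (ii) [can_write :- ip_allowlisted, mfa_enrolled.]; (viii) [token_valid :- role_viewer.]; (xii) [role_admin :- mfa_enrolled.]. New: can_read, can_write, token_valid, role_admin.
Round 2: (iii) [elevated :- token_valid, can_invite.]. New: elevated.
Round 3: (ix) [restricted_mode :- elevated.]. New: restricted_mode.
Round 4: (x) [admin_console :- restricted_mode, mfa_enrolled.]. New: admin_console.
Round 5: (iv) [sso_linked :- admin_console, mfa_enrolled.]. New: sso_linked.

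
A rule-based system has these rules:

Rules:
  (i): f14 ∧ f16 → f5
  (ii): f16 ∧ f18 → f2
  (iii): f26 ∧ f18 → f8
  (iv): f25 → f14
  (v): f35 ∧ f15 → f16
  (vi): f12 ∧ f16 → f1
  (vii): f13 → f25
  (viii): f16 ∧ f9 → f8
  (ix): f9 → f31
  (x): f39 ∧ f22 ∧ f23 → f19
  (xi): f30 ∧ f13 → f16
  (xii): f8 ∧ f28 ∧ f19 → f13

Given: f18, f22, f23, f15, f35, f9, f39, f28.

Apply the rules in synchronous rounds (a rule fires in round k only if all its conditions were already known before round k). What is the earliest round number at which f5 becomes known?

Round 1: (v) [f35 ∧ f15 → f16]; (ix) [f9 → f31]; (x) [f39 ∧ f22 ∧ f23 → f19]. New: f16, f31, f19.
Round 2: (ii) [f16 ∧ f18 → f2]; (viii) [f16 ∧ f9 → f8]. New: f2, f8.
Round 3: (xii) [f8 ∧ f28 ∧ f19 → f13]. New: f13.
Round 4: (vii) [f13 → f25]. New: f25.
Round 5: (iv) [f25 → f14]. New: f14.
Round 6: (i) [f14 ∧ f16 → f5]. New: f5.
f5 first appears in round 6.

6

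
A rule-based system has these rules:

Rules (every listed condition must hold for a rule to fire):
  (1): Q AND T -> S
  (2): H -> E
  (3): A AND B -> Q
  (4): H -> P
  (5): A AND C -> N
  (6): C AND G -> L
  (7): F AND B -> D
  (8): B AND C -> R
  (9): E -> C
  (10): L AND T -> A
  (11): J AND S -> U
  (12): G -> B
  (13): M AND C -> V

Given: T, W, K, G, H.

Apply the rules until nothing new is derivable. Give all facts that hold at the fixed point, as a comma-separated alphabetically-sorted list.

A, B, C, E, G, H, K, L, N, P, Q, R, S, T, W

Round 1: (2) [H -> E]; (4) [H -> P]; (12) [G -> B]. Adds E, P, B.
Round 2: (9) [E -> C]. Adds C.
Round 3: (6) [C AND G -> L]; (8) [B AND C -> R]. Adds L, R.
Round 4: (10) [L AND T -> A]. Adds A.
Round 5: (3) [A AND B -> Q]; (5) [A AND C -> N]. Adds Q, N.
Round 6: (1) [Q AND T -> S]. Adds S.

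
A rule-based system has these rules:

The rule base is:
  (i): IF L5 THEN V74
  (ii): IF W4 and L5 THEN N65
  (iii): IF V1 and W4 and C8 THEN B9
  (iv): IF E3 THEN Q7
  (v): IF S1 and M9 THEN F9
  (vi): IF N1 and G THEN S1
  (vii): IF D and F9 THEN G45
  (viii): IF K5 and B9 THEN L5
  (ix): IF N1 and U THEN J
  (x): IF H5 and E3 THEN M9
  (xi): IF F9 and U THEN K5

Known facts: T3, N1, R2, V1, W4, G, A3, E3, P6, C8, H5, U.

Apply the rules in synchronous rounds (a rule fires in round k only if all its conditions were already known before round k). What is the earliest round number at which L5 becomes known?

Round 1: (iii) [IF V1 and W4 and C8 THEN B9]; (iv) [IF E3 THEN Q7]; (vi) [IF N1 and G THEN S1]; (ix) [IF N1 and U THEN J]; (x) [IF H5 and E3 THEN M9]. Adds B9, Q7, S1, J, M9.
Round 2: (v) [IF S1 and M9 THEN F9]. Adds F9.
Round 3: (xi) [IF F9 and U THEN K5]. Adds K5.
Round 4: (viii) [IF K5 and B9 THEN L5]. Adds L5.
L5 first appears in round 4.

4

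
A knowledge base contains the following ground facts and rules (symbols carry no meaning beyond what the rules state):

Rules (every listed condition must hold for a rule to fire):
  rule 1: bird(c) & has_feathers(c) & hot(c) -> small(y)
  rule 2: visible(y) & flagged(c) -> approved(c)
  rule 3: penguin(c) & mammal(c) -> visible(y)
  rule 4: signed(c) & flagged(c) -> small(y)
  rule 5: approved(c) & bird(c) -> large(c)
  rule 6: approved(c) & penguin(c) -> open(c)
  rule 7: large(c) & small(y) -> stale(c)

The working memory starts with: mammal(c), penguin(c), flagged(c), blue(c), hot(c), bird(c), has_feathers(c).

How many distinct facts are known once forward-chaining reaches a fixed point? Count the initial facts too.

13

Round 1 — rule 1, rule 3, derive small(y), visible(y).
Round 2 — rule 2, derive approved(c).
Round 3 — rule 5, rule 6, derive large(c), open(c).
Round 4 — rule 7, derive stale(c).
Closure: {approved(c), bird(c), blue(c), flagged(c), has_feathers(c), hot(c), large(c), mammal(c), open(c), penguin(c), small(y), stale(c), visible(y)} — 13 facts.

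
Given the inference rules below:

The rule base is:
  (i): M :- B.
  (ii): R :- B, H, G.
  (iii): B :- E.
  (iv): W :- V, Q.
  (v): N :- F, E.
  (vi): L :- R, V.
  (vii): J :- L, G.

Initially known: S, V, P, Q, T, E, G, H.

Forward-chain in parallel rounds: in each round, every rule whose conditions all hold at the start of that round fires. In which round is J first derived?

4

Round 1: (iii) [B :- E.]; (iv) [W :- V, Q.]. New: B, W.
Round 2: (i) [M :- B.]; (ii) [R :- B, H, G.]. New: M, R.
Round 3: (vi) [L :- R, V.]. New: L.
Round 4: (vii) [J :- L, G.]. New: J.
J first appears in round 4.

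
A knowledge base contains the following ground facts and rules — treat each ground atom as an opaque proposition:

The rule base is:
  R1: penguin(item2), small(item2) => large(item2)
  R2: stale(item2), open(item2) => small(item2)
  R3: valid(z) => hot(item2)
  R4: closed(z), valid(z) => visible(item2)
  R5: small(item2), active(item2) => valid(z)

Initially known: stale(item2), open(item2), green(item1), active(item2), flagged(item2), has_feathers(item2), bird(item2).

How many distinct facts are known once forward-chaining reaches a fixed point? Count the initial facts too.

10

[1] R2 [stale(item2), open(item2) => small(item2)]. ⇒ new: small(item2).
[2] R5 [small(item2), active(item2) => valid(z)]. ⇒ new: valid(z).
[3] R3 [valid(z) => hot(item2)]. ⇒ new: hot(item2).
Closure: {active(item2), bird(item2), flagged(item2), green(item1), has_feathers(item2), hot(item2), open(item2), small(item2), stale(item2), valid(z)} — 10 facts.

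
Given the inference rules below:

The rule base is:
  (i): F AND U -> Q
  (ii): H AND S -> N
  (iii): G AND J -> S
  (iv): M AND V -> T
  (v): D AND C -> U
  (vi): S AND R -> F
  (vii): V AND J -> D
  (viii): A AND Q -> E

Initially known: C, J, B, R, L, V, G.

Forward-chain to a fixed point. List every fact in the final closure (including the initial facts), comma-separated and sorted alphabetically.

B, C, D, F, G, J, L, Q, R, S, U, V

[1] (iii) [G AND J -> S]; (vii) [V AND J -> D]. ⇒ new: S, D.
[2] (v) [D AND C -> U]; (vi) [S AND R -> F]. ⇒ new: U, F.
[3] (i) [F AND U -> Q]. ⇒ new: Q.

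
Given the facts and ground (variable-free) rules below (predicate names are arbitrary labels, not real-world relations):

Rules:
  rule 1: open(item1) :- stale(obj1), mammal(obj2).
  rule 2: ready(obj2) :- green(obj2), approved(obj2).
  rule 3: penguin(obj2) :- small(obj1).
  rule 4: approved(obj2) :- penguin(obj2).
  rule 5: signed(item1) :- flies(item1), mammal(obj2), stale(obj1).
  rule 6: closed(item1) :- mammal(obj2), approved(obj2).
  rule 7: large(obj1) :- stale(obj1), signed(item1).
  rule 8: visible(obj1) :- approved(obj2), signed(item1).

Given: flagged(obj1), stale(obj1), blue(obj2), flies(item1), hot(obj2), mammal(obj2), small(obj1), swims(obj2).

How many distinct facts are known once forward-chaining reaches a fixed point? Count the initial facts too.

15

Round 1 — rule 1, rule 3, rule 5, derive open(item1), penguin(obj2), signed(item1).
Round 2 — rule 4, rule 7, derive approved(obj2), large(obj1).
Round 3 — rule 6, rule 8, derive closed(item1), visible(obj1).
Closure: {approved(obj2), blue(obj2), closed(item1), flagged(obj1), flies(item1), hot(obj2), large(obj1), mammal(obj2), open(item1), penguin(obj2), signed(item1), small(obj1), stale(obj1), swims(obj2), visible(obj1)} — 15 facts.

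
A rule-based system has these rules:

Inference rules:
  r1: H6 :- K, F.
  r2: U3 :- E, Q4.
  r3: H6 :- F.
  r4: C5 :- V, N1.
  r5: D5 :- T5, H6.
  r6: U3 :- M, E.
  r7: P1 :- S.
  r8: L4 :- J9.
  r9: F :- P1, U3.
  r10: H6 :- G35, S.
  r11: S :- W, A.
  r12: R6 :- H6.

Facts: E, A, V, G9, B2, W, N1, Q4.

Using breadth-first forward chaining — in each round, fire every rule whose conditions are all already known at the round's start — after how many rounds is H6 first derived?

4

Round 1 — r2, r4, r11, derive U3, C5, S.
Round 2 — r7, derive P1.
Round 3 — r9, derive F.
Round 4 — r3, derive H6.
H6 first appears in round 4.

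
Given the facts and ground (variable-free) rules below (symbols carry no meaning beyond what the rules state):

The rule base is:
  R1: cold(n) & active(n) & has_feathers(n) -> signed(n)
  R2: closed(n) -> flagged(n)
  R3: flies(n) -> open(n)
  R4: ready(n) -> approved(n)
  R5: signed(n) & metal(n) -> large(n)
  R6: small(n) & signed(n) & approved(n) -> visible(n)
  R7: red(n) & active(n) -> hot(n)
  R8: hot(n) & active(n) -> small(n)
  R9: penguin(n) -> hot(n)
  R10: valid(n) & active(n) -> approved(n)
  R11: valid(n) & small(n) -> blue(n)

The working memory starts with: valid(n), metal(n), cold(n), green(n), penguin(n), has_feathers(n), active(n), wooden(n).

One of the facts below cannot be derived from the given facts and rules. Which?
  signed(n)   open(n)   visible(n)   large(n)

open(n)

Round 1 fires R1, R9, R10, giving signed(n), hot(n), approved(n).
Round 2 fires R5, R8, giving large(n), small(n).
Round 3 fires R6, R11, giving visible(n), blue(n).
Derived: large(n) (round 2), visible(n) (round 3), signed(n) (round 1). open(n) never appears in any round.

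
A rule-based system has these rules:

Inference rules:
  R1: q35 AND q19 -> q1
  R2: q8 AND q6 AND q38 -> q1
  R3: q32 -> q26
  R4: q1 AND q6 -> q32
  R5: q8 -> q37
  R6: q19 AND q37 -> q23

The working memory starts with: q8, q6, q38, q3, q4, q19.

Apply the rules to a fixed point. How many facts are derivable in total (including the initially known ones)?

11

[1] R2 [q8 AND q6 AND q38 -> q1]; R5 [q8 -> q37]. ⇒ new: q1, q37.
[2] R4 [q1 AND q6 -> q32]; R6 [q19 AND q37 -> q23]. ⇒ new: q32, q23.
[3] R3 [q32 -> q26]. ⇒ new: q26.
Closure: {q1, q19, q23, q26, q3, q32, q37, q38, q4, q6, q8} — 11 facts.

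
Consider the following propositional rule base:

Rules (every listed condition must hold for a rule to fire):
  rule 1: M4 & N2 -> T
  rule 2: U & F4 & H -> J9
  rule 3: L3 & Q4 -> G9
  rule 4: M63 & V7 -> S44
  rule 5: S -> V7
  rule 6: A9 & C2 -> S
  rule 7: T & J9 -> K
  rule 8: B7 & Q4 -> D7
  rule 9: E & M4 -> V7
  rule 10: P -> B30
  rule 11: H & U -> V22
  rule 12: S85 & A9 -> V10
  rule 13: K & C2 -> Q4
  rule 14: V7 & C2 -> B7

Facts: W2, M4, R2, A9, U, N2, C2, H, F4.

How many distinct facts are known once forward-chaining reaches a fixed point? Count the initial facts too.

Round 1 — rule 1, rule 2, rule 6, rule 11, derive T, J9, S, V22.
Round 2 — rule 5, rule 7, derive V7, K.
Round 3 — rule 13, rule 14, derive Q4, B7.
Round 4 — rule 8, derive D7.
Closure: {A9, B7, C2, D7, F4, H, J9, K, M4, N2, Q4, R2, S, T, U, V22, V7, W2} — 18 facts.

18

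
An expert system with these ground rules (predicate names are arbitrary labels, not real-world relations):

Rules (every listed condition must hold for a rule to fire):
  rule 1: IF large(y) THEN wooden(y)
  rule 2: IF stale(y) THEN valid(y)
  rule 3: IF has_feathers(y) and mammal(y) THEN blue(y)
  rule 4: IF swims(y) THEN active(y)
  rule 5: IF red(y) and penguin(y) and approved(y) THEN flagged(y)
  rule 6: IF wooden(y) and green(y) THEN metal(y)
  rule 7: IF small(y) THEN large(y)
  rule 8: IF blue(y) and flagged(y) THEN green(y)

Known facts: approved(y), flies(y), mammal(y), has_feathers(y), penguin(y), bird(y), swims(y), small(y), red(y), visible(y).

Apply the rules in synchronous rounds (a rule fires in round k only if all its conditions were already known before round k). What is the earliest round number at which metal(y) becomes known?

3

Round 1 — rule 3, rule 4, rule 5, rule 7, derive blue(y), active(y), flagged(y), large(y).
Round 2 — rule 1, rule 8, derive wooden(y), green(y).
Round 3 — rule 6, derive metal(y).
metal(y) first appears in round 3.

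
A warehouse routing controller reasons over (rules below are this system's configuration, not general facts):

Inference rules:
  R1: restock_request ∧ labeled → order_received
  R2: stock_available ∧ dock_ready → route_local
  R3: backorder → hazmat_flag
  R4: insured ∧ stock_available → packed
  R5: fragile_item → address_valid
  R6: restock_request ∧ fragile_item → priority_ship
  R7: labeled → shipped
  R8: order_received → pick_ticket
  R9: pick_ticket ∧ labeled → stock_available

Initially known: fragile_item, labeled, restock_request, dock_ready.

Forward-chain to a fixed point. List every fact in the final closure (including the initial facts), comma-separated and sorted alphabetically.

address_valid, dock_ready, fragile_item, labeled, order_received, pick_ticket, priority_ship, restock_request, route_local, shipped, stock_available

Round 1: R1 [restock_request ∧ labeled → order_received]; R5 [fragile_item → address_valid]; R6 [restock_request ∧ fragile_item → priority_ship]; R7 [labeled → shipped]. Adds order_received, address_valid, priority_ship, shipped.
Round 2: R8 [order_received → pick_ticket]. Adds pick_ticket.
Round 3: R9 [pick_ticket ∧ labeled → stock_available]. Adds stock_available.
Round 4: R2 [stock_available ∧ dock_ready → route_local]. Adds route_local.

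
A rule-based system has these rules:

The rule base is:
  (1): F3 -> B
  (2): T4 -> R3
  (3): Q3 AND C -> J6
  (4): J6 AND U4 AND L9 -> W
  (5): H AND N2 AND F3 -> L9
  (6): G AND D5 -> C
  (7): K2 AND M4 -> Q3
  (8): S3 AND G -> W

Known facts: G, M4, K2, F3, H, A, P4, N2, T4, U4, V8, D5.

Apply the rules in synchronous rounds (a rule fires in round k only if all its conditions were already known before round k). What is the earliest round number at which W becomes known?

3

Round 1 fires (1), (2), (5), (6), (7), giving B, R3, L9, C, Q3.
Round 2 fires (3), giving J6.
Round 3 fires (4), giving W.
W first appears in round 3.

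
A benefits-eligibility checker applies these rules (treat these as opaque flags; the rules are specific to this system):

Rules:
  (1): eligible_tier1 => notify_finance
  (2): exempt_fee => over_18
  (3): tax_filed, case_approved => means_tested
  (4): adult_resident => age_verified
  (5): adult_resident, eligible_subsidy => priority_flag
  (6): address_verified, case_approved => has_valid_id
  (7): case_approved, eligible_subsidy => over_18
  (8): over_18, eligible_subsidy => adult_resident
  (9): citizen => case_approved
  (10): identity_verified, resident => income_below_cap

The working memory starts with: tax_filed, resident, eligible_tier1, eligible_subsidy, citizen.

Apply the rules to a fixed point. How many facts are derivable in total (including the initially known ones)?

Round 1: (1) [eligible_tier1 => notify_finance]; (9) [citizen => case_approved]. Adds notify_finance, case_approved.
Round 2: (3) [tax_filed, case_approved => means_tested]; (7) [case_approved, eligible_subsidy => over_18]. Adds means_tested, over_18.
Round 3: (8) [over_18, eligible_subsidy => adult_resident]. Adds adult_resident.
Round 4: (4) [adult_resident => age_verified]; (5) [adult_resident, eligible_subsidy => priority_flag]. Adds age_verified, priority_flag.
Closure: {adult_resident, age_verified, case_approved, citizen, eligible_subsidy, eligible_tier1, means_tested, notify_finance, over_18, priority_flag, resident, tax_filed} — 12 facts.

12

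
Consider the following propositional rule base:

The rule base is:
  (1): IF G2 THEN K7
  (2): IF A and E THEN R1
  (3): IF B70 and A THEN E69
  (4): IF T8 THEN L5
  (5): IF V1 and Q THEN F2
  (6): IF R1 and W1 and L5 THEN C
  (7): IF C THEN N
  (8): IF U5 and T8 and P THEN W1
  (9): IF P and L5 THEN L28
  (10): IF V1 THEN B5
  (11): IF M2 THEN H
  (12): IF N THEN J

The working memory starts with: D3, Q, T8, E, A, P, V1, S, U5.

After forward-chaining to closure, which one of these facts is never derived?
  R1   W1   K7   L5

Round 1: (2) [IF A and E THEN R1]; (4) [IF T8 THEN L5]; (5) [IF V1 and Q THEN F2]; (8) [IF U5 and T8 and P THEN W1]; (10) [IF V1 THEN B5]. New: R1, L5, F2, W1, B5.
Round 2: (6) [IF R1 and W1 and L5 THEN C]; (9) [IF P and L5 THEN L28]. New: C, L28.
Round 3: (7) [IF C THEN N]. New: N.
Round 4: (12) [IF N THEN J]. New: J.
Derived: R1 (round 1), L5 (round 1), W1 (round 1). K7 never appears in any round.

K7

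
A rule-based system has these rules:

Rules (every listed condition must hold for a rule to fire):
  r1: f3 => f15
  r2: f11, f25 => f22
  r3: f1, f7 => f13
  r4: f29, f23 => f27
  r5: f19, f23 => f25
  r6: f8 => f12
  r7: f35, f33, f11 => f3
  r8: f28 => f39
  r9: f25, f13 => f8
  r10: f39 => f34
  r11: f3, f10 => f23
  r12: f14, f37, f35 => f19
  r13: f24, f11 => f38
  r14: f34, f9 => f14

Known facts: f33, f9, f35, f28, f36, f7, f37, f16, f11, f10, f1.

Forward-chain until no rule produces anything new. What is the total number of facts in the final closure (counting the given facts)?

[1] r3 [f1, f7 => f13]; r7 [f35, f33, f11 => f3]; r8 [f28 => f39]. ⇒ new: f13, f3, f39.
[2] r1 [f3 => f15]; r10 [f39 => f34]; r11 [f3, f10 => f23]. ⇒ new: f15, f34, f23.
[3] r14 [f34, f9 => f14]. ⇒ new: f14.
[4] r12 [f14, f37, f35 => f19]. ⇒ new: f19.
[5] r5 [f19, f23 => f25]. ⇒ new: f25.
[6] r2 [f11, f25 => f22]; r9 [f25, f13 => f8]. ⇒ new: f22, f8.
[7] r6 [f8 => f12]. ⇒ new: f12.
Closure: {f1, f10, f11, f12, f13, f14, f15, f16, f19, f22, f23, f25, f28, f3, f33, f34, f35, f36, f37, f39, f7, f8, f9} — 23 facts.

23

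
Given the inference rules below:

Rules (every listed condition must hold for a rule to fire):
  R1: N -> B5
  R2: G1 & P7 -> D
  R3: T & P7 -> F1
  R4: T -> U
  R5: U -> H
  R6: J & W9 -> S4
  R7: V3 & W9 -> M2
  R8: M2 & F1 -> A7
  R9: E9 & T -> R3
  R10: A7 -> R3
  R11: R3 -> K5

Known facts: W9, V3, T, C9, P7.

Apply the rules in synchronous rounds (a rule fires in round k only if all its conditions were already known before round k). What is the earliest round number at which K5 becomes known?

4

[1] R3 [T & P7 -> F1]; R4 [T -> U]; R7 [V3 & W9 -> M2]. ⇒ new: F1, U, M2.
[2] R5 [U -> H]; R8 [M2 & F1 -> A7]. ⇒ new: H, A7.
[3] R10 [A7 -> R3]. ⇒ new: R3.
[4] R11 [R3 -> K5]. ⇒ new: K5.
K5 first appears in round 4.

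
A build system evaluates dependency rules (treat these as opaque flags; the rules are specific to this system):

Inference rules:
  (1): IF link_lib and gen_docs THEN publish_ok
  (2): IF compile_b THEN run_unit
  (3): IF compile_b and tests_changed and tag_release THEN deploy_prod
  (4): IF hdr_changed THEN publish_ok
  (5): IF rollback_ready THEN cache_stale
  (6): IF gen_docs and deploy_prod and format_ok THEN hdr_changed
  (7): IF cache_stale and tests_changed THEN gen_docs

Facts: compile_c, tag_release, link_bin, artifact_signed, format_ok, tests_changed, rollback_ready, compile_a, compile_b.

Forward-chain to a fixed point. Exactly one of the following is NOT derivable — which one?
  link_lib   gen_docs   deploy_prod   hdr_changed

link_lib

Round 1: (2) [IF compile_b THEN run_unit]; (3) [IF compile_b and tests_changed and tag_release THEN deploy_prod]; (5) [IF rollback_ready THEN cache_stale]. Adds run_unit, deploy_prod, cache_stale.
Round 2: (7) [IF cache_stale and tests_changed THEN gen_docs]. Adds gen_docs.
Round 3: (6) [IF gen_docs and deploy_prod and format_ok THEN hdr_changed]. Adds hdr_changed.
Round 4: (4) [IF hdr_changed THEN publish_ok]. Adds publish_ok.
Derived: deploy_prod (round 1), gen_docs (round 2), hdr_changed (round 3). link_lib never appears in any round.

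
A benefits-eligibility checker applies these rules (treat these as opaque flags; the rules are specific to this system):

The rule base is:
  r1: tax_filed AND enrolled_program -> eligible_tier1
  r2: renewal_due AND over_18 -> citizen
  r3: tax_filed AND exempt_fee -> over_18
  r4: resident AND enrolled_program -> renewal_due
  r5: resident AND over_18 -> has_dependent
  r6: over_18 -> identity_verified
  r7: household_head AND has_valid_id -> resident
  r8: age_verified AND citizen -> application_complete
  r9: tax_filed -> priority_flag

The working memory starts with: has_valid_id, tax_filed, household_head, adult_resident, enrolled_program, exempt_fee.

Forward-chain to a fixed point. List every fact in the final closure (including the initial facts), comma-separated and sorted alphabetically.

adult_resident, citizen, eligible_tier1, enrolled_program, exempt_fee, has_dependent, has_valid_id, household_head, identity_verified, over_18, priority_flag, renewal_due, resident, tax_filed

[1] r1 [tax_filed AND enrolled_program -> eligible_tier1]; r3 [tax_filed AND exempt_fee -> over_18]; r7 [household_head AND has_valid_id -> resident]; r9 [tax_filed -> priority_flag]. ⇒ new: eligible_tier1, over_18, resident, priority_flag.
[2] r4 [resident AND enrolled_program -> renewal_due]; r5 [resident AND over_18 -> has_dependent]; r6 [over_18 -> identity_verified]. ⇒ new: renewal_due, has_dependent, identity_verified.
[3] r2 [renewal_due AND over_18 -> citizen]. ⇒ new: citizen.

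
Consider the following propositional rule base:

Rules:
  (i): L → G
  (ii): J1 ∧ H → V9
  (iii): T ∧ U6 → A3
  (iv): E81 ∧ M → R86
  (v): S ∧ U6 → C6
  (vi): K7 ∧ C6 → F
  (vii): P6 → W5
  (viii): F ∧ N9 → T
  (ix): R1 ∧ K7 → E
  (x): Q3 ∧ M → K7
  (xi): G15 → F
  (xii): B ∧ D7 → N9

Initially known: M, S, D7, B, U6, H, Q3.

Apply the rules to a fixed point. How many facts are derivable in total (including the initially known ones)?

Round 1 fires (v), (x), (xii), giving C6, K7, N9.
Round 2 fires (vi), giving F.
Round 3 fires (viii), giving T.
Round 4 fires (iii), giving A3.
Closure: {A3, B, C6, D7, F, H, K7, M, N9, Q3, S, T, U6} — 13 facts.

13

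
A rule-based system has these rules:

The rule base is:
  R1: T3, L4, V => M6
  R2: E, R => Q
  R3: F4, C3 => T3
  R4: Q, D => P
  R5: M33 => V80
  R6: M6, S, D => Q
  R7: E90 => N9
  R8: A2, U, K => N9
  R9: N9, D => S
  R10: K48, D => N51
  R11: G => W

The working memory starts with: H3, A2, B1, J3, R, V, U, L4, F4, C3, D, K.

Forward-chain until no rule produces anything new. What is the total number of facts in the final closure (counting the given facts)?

18

[1] R3 [F4, C3 => T3]; R8 [A2, U, K => N9]. ⇒ new: T3, N9.
[2] R1 [T3, L4, V => M6]; R9 [N9, D => S]. ⇒ new: M6, S.
[3] R6 [M6, S, D => Q]. ⇒ new: Q.
[4] R4 [Q, D => P]. ⇒ new: P.
Closure: {A2, B1, C3, D, F4, H3, J3, K, L4, M6, N9, P, Q, R, S, T3, U, V} — 18 facts.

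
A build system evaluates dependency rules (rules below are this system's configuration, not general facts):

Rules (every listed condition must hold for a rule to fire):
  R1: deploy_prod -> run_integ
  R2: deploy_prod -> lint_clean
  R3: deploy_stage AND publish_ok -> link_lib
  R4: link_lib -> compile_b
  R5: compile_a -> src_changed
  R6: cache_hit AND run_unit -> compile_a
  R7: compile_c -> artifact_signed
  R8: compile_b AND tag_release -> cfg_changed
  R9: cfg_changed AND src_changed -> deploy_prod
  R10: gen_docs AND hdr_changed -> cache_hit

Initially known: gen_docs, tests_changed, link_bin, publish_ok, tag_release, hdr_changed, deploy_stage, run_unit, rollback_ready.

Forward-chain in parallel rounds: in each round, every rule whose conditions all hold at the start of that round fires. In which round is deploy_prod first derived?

4

Round 1 — R3, R10, derive link_lib, cache_hit.
Round 2 — R4, R6, derive compile_b, compile_a.
Round 3 — R5, R8, derive src_changed, cfg_changed.
Round 4 — R9, derive deploy_prod.
deploy_prod first appears in round 4.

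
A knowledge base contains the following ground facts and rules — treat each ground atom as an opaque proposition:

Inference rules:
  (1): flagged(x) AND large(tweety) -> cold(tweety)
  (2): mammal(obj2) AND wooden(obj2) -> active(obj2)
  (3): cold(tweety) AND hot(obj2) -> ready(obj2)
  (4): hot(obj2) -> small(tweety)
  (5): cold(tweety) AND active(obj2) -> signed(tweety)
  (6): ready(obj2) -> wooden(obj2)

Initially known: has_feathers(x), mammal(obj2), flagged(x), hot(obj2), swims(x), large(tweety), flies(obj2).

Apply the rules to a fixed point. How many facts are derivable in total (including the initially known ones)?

13

Round 1: (1) [flagged(x) AND large(tweety) -> cold(tweety)]; (4) [hot(obj2) -> small(tweety)]. Adds cold(tweety), small(tweety).
Round 2: (3) [cold(tweety) AND hot(obj2) -> ready(obj2)]. Adds ready(obj2).
Round 3: (6) [ready(obj2) -> wooden(obj2)]. Adds wooden(obj2).
Round 4: (2) [mammal(obj2) AND wooden(obj2) -> active(obj2)]. Adds active(obj2).
Round 5: (5) [cold(tweety) AND active(obj2) -> signed(tweety)]. Adds signed(tweety).
Closure: {active(obj2), cold(tweety), flagged(x), flies(obj2), has_feathers(x), hot(obj2), large(tweety), mammal(obj2), ready(obj2), signed(tweety), small(tweety), swims(x), wooden(obj2)} — 13 facts.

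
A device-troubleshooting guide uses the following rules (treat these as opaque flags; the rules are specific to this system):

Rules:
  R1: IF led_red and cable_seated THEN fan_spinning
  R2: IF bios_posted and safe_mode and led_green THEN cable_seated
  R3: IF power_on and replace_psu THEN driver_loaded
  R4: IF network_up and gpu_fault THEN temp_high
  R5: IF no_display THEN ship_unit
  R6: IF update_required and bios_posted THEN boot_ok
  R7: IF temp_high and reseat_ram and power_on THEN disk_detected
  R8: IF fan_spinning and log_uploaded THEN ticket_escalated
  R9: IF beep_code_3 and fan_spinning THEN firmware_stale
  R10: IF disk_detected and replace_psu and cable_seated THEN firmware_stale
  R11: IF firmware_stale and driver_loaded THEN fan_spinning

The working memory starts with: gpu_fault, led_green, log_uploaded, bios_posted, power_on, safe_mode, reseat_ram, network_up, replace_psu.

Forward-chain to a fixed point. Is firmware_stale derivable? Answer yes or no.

yes

[1] R2 [IF bios_posted and safe_mode and led_green THEN cable_seated]; R3 [IF power_on and replace_psu THEN driver_loaded]; R4 [IF network_up and gpu_fault THEN temp_high]. ⇒ new: cable_seated, driver_loaded, temp_high.
[2] R7 [IF temp_high and reseat_ram and power_on THEN disk_detected]. ⇒ new: disk_detected.
[3] R10 [IF disk_detected and replace_psu and cable_seated THEN firmware_stale]. ⇒ new: firmware_stale.
[4] R11 [IF firmware_stale and driver_loaded THEN fan_spinning]. ⇒ new: fan_spinning.
[5] R8 [IF fan_spinning and log_uploaded THEN ticket_escalated]. ⇒ new: ticket_escalated.
firmware_stale appears in round 3, so it is derivable.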